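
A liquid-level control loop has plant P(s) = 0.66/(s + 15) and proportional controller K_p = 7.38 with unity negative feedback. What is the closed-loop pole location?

s = -19.87

Closed-loop transfer function: T(s) = K_p·P(s)/(1 + K_p·P(s)) = 4.871/(s + 15 + 4.871) = 4.871/(s + 19.87).
The closed-loop pole is at s = −19.87.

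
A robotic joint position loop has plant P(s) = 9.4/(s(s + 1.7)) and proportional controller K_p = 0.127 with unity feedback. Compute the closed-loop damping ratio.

ζ = 0.778

The closed-loop denominator is s(s+1.7) + 0.127·9.4 = s² + 1.7s + 1.194.
So ω_n² = 1.194 ⇒ ω_n = 1.093 rad/s, and ζ = 1.7/(2ω_n) = 0.778.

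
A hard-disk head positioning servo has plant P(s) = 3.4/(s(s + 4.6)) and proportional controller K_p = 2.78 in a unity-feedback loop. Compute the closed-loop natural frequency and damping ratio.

The closed-loop denominator is s(s+4.6) + 2.78·3.4 = s² + 4.6s + 9.452.
So ω_n² = 9.452 ⇒ ω_n = 3.074 rad/s, and ζ = 4.6/(2ω_n) = 0.748.

ω_n = 3.07 rad/s, ζ = 0.748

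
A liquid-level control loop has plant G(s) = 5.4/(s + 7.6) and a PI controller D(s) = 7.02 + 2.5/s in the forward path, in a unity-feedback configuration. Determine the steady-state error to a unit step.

The open loop D(s)G(s) has a pole at the origin (type 1), so the static position error constant is infinite and e_ss = 1/(1+∞) = 0.

0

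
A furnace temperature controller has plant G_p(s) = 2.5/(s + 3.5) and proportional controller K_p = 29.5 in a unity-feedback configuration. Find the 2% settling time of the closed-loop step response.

Closed-loop transfer function: T(s) = K_p·G_p(s)/(1 + K_p·G_p(s)) = 73.75/(s + 3.5 + 73.75) = 73.75/(s + 77.25).
Time constant τ = 1/77.25 = 0.01294 s, so the 2% settling time is about 4τ = 0.0518 s.

T_s ≈ 0.0518 s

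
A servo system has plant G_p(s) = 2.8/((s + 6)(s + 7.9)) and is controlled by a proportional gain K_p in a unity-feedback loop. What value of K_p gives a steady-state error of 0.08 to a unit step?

For a type-0 loop with proportional control, e_ss = 1/(1 + K_p·G_p(0)).
G_p(0) = 0.05907. Require 1/(1 + K_p·0.05907) = 0.08, so 1 + 0.05907·K_p = 12.5.
K_p = (12.5 − 1)/0.05907 = 195.

K_p = 195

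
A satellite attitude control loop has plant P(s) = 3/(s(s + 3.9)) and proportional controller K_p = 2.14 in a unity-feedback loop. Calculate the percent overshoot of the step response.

2.27%

Closed-loop characteristic equation: s² + 3.9s + 6.42 = 0, so ω_n = 2.534 rad/s and ζ = 3.9/(2·2.534) = 0.7696.
%OS = 100·exp(−πζ/√(1−ζ²)) = 100·exp(−π·0.7696/√0.4077) = 2.27%.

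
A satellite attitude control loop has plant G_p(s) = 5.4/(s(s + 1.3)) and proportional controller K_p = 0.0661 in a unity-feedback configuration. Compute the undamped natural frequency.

The closed-loop denominator is s(s+1.3) + 0.0661·5.4 = s² + 1.3s + 0.3569.
Matching s² + 2ζω_n s + ω_n²: ω_n = √0.3569 = 0.5974 rad/s and 2ζω_n = 1.3, so ζ = 1.3/(2·0.5974) = 1.09.

ω_n = 0.597 rad/s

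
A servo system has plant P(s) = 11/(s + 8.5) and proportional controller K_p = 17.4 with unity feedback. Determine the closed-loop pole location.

Closed-loop transfer function: T(s) = K_p·P(s)/(1 + K_p·P(s)) = 191.4/(s + 8.5 + 191.4) = 191.4/(s + 199.9).
The closed-loop pole is at s = −199.9.

s = -199.9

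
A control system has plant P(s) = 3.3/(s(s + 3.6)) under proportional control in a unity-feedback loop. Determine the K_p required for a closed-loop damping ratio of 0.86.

K_p = 1.33

Closed-loop characteristic equation: s² + 3.6s + K_p·3.3 = 0.
So ω_n = √(3.3K_p) and 2ζω_n = 3.6, giving ζ = 3.6/(2√(3.3K_p)).
Setting ζ = 0.86: √(3.3K_p) = 3.6/(2·0.86) = 2.093, so K_p = 4.381/3.3 = 1.33.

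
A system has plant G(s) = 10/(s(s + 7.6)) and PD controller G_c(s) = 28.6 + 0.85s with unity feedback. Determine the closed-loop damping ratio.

ζ = 0.476

Forward path: (28.6 + 0.85s)·10/(s(s+7.6)). The closed-loop characteristic equation is s² + (7.6 + 10·0.85)s + 10·28.6 = 0.
That is s² + 16.1s + 286 = 0, so ω_n = 16.91 rad/s and ζ = 16.1/(2·16.91) = 0.476.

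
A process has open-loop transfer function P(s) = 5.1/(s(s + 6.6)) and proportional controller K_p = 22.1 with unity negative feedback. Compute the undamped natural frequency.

With unity feedback the closed-loop characteristic equation is s² + 6.6s + 22.1·5.1 = s² + 6.6s + 112.7 = 0.
Matching s² + 2ζω_n s + ω_n²: ω_n = √112.7 = 10.62 rad/s and 2ζω_n = 6.6, so ζ = 6.6/(2·10.62) = 0.311.

ω_n = 10.6 rad/s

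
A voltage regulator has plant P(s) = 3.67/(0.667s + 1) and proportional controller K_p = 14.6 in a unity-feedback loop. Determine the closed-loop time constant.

τ = 0.0122 s

Closed loop: T(s) = K_p·P/(1+K_p·P) = 53.58/(0.667s + 1 + 53.58), with pole at s = −(1 + 53.58)/0.667 = −81.83.
Closed-loop time constant τ = 1/81.83 = 0.0122 s.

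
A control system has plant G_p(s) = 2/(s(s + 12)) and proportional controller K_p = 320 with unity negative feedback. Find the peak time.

T_p = 0.128 s

From 1 + K_pG_p(s) = 0: s² + 12s + 640 = 0 ⇒ ω_n = 25.3, ζ = 0.2372.
Damped frequency ω_d = ω_n√(1−ζ²) = 24.58 rad/s, so peak time T_p = π/ω_d = 0.128 s.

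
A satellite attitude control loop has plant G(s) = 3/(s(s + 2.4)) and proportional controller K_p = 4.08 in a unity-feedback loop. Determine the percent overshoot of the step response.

The closed-loop denominator s² + 2.4s + 12.24 gives ω_n = √12.24 = 3.499 and ζ = 2.4/(2ω_n) = 0.343.
%OS = 100·exp(−πζ/√(1−ζ²)) = 100·exp(−π·0.343/√0.8824) = 31.8%.

31.8%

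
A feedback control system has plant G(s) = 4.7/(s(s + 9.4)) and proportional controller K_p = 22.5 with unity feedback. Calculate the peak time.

Closed-loop characteristic equation: s² + 9.4s + 105.8 = 0, so ω_n = 10.28 rad/s and ζ = 9.4/(2·10.28) = 0.457.
Damped frequency ω_d = ω_n√(1−ζ²) = 9.147 rad/s, so peak time T_p = π/ω_d = 0.343 s.

T_p = 0.343 s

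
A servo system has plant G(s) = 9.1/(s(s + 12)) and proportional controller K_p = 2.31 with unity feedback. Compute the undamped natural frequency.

1 + K_p·G(s) = 0 gives s² + 12s + 21.02 = 0.
Matching s² + 2ζω_n s + ω_n²: ω_n = √21.02 = 4.585 rad/s and 2ζω_n = 12, so ζ = 12/(2·4.585) = 1.31.

ω_n = 4.58 rad/s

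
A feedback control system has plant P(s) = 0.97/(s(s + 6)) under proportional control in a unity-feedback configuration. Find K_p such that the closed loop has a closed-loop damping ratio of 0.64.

K_p = 22.7

Closed-loop characteristic equation: s² + 6s + K_p·0.97 = 0.
So ω_n = √(0.97K_p) and 2ζω_n = 6, giving ζ = 6/(2√(0.97K_p)).
Setting ζ = 0.64: √(0.97K_p) = 6/(2·0.64) = 4.688, so K_p = 21.97/0.97 = 22.7.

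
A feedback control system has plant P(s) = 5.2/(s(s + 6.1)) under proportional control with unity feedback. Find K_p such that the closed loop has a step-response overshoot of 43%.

From %OS = 100·exp(−πζ/√(1−ζ²)) = 43%, ζ = −ln(0.43)/√(π²+ln²(0.43)) = 0.2594.
Characteristic equation s² + 6.1s + 5.2K_p = 0 gives ζ = 6.1/(2√(5.2K_p)).
Setting ζ = 0.2594: √(5.2K_p) = 6.1/(2·0.2594) = 11.76, so K_p = 138.2/5.2 = 26.6.

K_p = 26.6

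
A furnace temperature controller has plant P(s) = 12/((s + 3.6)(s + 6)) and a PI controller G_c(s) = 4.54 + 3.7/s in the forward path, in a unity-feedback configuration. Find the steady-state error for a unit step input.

0

The open loop G_c(s)P(s) has a pole at the origin (type 1), so the static position error constant is infinite and e_ss = 1/(1+∞) = 0.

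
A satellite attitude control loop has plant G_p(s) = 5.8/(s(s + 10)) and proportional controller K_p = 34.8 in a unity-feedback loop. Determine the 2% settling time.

From 1 + K_pG_p(s) = 0: s² + 10s + 201.8 = 0 ⇒ ω_n = 14.21, ζ = 0.3519.
2% settling time T_s ≈ 4/(ζω_n) = 4/5 = 0.8 s.

T_s ≈ 0.8 s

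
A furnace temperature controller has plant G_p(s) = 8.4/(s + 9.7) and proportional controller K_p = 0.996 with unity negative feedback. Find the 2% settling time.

T_s ≈ 0.221 s

Closed-loop transfer function: T(s) = K_p·G_p(s)/(1 + K_p·G_p(s)) = 8.366/(s + 9.7 + 8.366) = 8.366/(s + 18.07).
Time constant τ = 1/18.07 = 0.05535 s, so the 2% settling time is about 4τ = 0.221 s.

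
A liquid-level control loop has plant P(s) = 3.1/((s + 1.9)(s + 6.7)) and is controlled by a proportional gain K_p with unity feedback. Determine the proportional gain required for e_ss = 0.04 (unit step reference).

The loop is type 0, so e_ss(step) = 1/(1 + K_pos) with K_pos = K_p·P(0).
P(0) = 0.2435. Require 1/(1 + K_p·0.2435) = 0.04, so 1 + 0.2435·K_p = 25.
K_p = (25 − 1)/0.2435 = 98.6.

K_p = 98.6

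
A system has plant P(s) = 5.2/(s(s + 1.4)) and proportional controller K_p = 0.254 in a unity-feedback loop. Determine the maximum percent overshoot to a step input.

The closed-loop denominator s² + 1.4s + 1.321 gives ω_n = √1.321 = 1.149 and ζ = 1.4/(2ω_n) = 0.6091.
%OS = 100·exp(−πζ/√(1−ζ²)) = 100·exp(−π·0.6091/√0.629) = 8.96%.

8.96%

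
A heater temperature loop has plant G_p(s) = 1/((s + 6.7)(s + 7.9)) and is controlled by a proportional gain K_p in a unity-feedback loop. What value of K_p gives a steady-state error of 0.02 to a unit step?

K_p = 2590

Steady-state error for a unit step on this type-0 loop is 1/(1 + K_p·G_p(0)).
G_p(0) = 0.01889. Require 1/(1 + K_p·0.01889) = 0.02, so 1 + 0.01889·K_p = 50.
K_p = (50 − 1)/0.01889 = 2590.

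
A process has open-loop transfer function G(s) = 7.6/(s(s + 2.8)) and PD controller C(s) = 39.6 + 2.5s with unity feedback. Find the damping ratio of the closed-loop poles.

ζ = 0.628

Forward path: (39.6 + 2.5s)·7.6/(s(s+2.8)). The closed-loop characteristic equation is s² + (2.8 + 7.6·2.5)s + 7.6·39.6 = 0.
That is s² + 21.8s + 301 = 0, so ω_n = 17.35 rad/s and ζ = 21.8/(2·17.35) = 0.6283.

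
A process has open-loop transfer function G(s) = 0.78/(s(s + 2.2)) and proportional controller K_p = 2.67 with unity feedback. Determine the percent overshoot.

2.47%

From 1 + K_pG(s) = 0: s² + 2.2s + 2.083 = 0 ⇒ ω_n = 1.443, ζ = 0.7622.
%OS = 100·exp(−πζ/√(1−ζ²)) = 100·exp(−π·0.7622/√0.419) = 2.47%.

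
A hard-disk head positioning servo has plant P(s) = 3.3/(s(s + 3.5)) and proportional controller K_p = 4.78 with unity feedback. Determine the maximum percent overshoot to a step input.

21.4%

Closed-loop characteristic equation: s² + 3.5s + 15.77 = 0, so ω_n = 3.972 rad/s and ζ = 3.5/(2·3.972) = 0.4406.
%OS = 100·exp(−πζ/√(1−ζ²)) = 100·exp(−π·0.4406/√0.8059) = 21.4%.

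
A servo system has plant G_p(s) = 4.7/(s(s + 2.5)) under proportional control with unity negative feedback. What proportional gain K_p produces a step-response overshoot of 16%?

From %OS = 100·exp(−πζ/√(1−ζ²)) = 16%, ζ = −ln(0.16)/√(π²+ln²(0.16)) = 0.5039.
Characteristic equation s² + 2.5s + 4.7K_p = 0 gives ζ = 2.5/(2√(4.7K_p)).
Setting ζ = 0.5039: √(4.7K_p) = 2.5/(2·0.5039) = 2.481, so K_p = 6.154/4.7 = 1.31.

K_p = 1.31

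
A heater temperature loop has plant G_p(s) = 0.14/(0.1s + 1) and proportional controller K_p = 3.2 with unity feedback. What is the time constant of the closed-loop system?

Closed loop: T(s) = K_p·G_p/(1+K_p·G_p) = 0.448/(0.1s + 1 + 0.448), with pole at s = −(1 + 0.448)/0.1 = −14.48.
Closed-loop time constant τ = 1/14.48 = 0.0691 s.

τ = 0.0691 s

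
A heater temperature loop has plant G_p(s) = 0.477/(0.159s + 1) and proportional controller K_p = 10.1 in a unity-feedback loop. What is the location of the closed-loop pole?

s = -36.59

Closed loop: T(s) = K_p·G_p/(1+K_p·G_p) = 4.818/(0.159s + 1 + 4.818), with pole at s = −(1 + 4.818)/0.159 = −36.59.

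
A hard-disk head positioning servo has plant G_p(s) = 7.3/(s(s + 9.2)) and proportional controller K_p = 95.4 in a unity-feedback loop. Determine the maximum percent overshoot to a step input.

57.3%

From 1 + K_pG_p(s) = 0: s² + 9.2s + 696.4 = 0 ⇒ ω_n = 26.39, ζ = 0.1743.
%OS = 100·exp(−πζ/√(1−ζ²)) = 100·exp(−π·0.1743/√0.9696) = 57.3%.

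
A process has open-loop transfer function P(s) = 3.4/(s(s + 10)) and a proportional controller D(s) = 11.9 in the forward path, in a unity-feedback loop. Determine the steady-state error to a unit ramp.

0.247

The loop has one pole at the origin (type 1). Velocity error constant K_v = lim_{s→0} s·D(s)P(s) = 11.9·3.4/10 = 4.046.
Steady-state error to a unit ramp: e_ss = 1/K_v = 0.247.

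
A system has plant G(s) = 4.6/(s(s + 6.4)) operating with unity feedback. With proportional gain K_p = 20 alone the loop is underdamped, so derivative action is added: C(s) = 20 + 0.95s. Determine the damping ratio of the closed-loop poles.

Forward path: (20 + 0.95s)·4.6/(s(s+6.4)). The closed-loop characteristic equation is s² + (6.4 + 4.6·0.95)s + 4.6·20 = 0.
That is s² + 10.77s + 92 = 0, so ω_n = 9.592 rad/s and ζ = 10.77/(2·9.592) = 0.5614.

ζ = 0.561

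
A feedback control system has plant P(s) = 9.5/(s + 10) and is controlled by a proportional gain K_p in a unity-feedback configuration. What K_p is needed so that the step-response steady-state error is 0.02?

K_p = 51.6

The loop is type 0, so e_ss(step) = 1/(1 + K_pos) with K_pos = K_p·P(0).
P(0) = 0.95. Require 1/(1 + K_p·0.95) = 0.02, so 1 + 0.95·K_p = 50.
K_p = (50 − 1)/0.95 = 51.6.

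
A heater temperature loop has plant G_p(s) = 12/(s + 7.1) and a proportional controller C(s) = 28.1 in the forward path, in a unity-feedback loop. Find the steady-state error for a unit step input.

0.0206

The loop is type 0. Static position error constant K_pos = C(0)·G_p(0) = 28.1·1.69 = 47.49.
Steady-state error to a unit step: e_ss = 1/(1+K_pos) = 1/48.49 = 0.0206.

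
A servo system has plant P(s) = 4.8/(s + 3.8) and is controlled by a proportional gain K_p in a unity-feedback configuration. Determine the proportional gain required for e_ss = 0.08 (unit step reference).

K_p = 9.1

Steady-state error for a unit step on this type-0 loop is 1/(1 + K_p·P(0)).
P(0) = 1.263. Require 1/(1 + K_p·1.263) = 0.08, so 1 + 1.263·K_p = 12.5.
K_p = (12.5 − 1)/1.263 = 9.1.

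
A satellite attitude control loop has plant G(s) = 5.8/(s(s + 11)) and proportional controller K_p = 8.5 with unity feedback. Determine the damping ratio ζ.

ζ = 0.783

1 + K_p·G(s) = 0 gives s² + 11s + 49.3 = 0.
So ω_n² = 49.3 ⇒ ω_n = 7.021 rad/s, and ζ = 11/(2ω_n) = 0.783.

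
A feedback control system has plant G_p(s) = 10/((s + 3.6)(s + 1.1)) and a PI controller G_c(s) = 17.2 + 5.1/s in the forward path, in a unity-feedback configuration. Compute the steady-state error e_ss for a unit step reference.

The open loop G_c(s)G_p(s) has a pole at the origin (type 1), so the static position error constant is infinite and e_ss = 1/(1+∞) = 0.

0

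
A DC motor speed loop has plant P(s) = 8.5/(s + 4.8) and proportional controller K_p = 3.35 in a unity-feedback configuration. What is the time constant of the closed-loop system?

Closed-loop transfer function: T(s) = K_p·P(s)/(1 + K_p·P(s)) = 28.48/(s + 4.8 + 28.48) = 28.48/(s + 33.27).
Time constant τ = 1/33.27 = 0.0301 s.

τ = 0.0301 s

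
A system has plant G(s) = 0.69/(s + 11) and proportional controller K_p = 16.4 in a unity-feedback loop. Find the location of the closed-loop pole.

Closed-loop transfer function: T(s) = K_p·G(s)/(1 + K_p·G(s)) = 11.32/(s + 11 + 11.32) = 11.32/(s + 22.32).
The closed-loop pole is at s = −22.32.

s = -22.32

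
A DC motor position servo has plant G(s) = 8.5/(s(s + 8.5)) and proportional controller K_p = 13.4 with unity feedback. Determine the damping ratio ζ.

The closed-loop denominator is s(s+8.5) + 13.4·8.5 = s² + 8.5s + 113.9.
So ω_n² = 113.9 ⇒ ω_n = 10.67 rad/s, and ζ = 8.5/(2ω_n) = 0.398.

ζ = 0.398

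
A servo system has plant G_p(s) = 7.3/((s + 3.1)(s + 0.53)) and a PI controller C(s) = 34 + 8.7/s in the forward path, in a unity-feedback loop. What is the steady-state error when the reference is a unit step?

0

The open loop C(s)G_p(s) has a pole at the origin (type 1), so the static position error constant is infinite and e_ss = 1/(1+∞) = 0.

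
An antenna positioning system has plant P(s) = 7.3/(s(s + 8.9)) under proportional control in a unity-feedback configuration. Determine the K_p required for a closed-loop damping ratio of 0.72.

Closed-loop characteristic equation: s² + 8.9s + K_p·7.3 = 0.
So ω_n = √(7.3K_p) and 2ζω_n = 8.9, giving ζ = 8.9/(2√(7.3K_p)).
Setting ζ = 0.72: √(7.3K_p) = 8.9/(2·0.72) = 6.181, so K_p = 38.2/7.3 = 5.23.

K_p = 5.23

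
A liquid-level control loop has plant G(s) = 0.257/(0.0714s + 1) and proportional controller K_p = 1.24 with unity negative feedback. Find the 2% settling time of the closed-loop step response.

T_s ≈ 0.217 s

Closed loop: T(s) = K_p·G/(1+K_p·G) = 0.3187/(0.0714s + 1 + 0.3187), with pole at s = −(1 + 0.3187)/0.0714 = −18.47.
τ = 1/18.47 = 0.05415 s, so 2% settling time ≈ 4τ = 0.217 s.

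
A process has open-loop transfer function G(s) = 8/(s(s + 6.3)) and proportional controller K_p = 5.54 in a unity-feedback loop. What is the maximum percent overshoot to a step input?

18.5%

The closed-loop denominator s² + 6.3s + 44.32 gives ω_n = √44.32 = 6.657 and ζ = 6.3/(2ω_n) = 0.4732.
%OS = 100·exp(−πζ/√(1−ζ²)) = 100·exp(−π·0.4732/√0.7761) = 18.5%.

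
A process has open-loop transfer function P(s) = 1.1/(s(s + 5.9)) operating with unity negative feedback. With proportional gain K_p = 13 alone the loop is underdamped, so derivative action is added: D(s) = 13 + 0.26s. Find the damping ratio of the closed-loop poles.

Forward path: (13 + 0.26s)·1.1/(s(s+5.9)). The closed-loop characteristic equation is s² + (5.9 + 1.1·0.26)s + 1.1·13 = 0.
That is s² + 6.186s + 14.3 = 0, so ω_n = 3.782 rad/s and ζ = 6.186/(2·3.782) = 0.8179.

ζ = 0.818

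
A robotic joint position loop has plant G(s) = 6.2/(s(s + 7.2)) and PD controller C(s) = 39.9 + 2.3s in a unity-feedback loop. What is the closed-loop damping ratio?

ζ = 0.682

Forward path: (39.9 + 2.3s)·6.2/(s(s+7.2)). The closed-loop characteristic equation is s² + (7.2 + 6.2·2.3)s + 6.2·39.9 = 0.
That is s² + 21.46s + 247.4 = 0, so ω_n = 15.73 rad/s and ζ = 21.46/(2·15.73) = 0.6822.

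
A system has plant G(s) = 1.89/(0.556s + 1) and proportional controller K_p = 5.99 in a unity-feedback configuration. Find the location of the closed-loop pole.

Closed loop: T(s) = K_p·G/(1+K_p·G) = 11.32/(0.556s + 1 + 11.32), with pole at s = −(1 + 11.32)/0.556 = −22.16.

s = -22.16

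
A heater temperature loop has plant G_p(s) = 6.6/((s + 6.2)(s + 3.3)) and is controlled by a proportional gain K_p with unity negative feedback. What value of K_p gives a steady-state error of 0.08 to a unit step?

K_p = 35.6

Steady-state error for a unit step on this type-0 loop is 1/(1 + K_p·G_p(0)).
G_p(0) = 0.3226. Require 1/(1 + K_p·0.3226) = 0.08, so 1 + 0.3226·K_p = 12.5.
K_p = (12.5 − 1)/0.3226 = 35.6.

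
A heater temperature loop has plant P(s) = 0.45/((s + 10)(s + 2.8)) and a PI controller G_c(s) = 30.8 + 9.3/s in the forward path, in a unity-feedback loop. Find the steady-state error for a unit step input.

0

The open loop G_c(s)P(s) has a pole at the origin (type 1), so the static position error constant is infinite and e_ss = 1/(1+∞) = 0.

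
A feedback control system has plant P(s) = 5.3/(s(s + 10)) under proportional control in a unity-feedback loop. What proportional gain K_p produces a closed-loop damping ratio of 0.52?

Closed-loop characteristic equation: s² + 10s + K_p·5.3 = 0.
So ω_n = √(5.3K_p) and 2ζω_n = 10, giving ζ = 10/(2√(5.3K_p)).
Setting ζ = 0.52: √(5.3K_p) = 10/(2·0.52) = 9.615, so K_p = 92.46/5.3 = 17.4.

K_p = 17.4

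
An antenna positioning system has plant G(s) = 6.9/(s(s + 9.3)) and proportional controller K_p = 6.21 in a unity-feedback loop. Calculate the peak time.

T_p = 0.682 s

The closed-loop denominator s² + 9.3s + 42.85 gives ω_n = √42.85 = 6.546 and ζ = 9.3/(2ω_n) = 0.7104.
Damped frequency ω_d = ω_n√(1−ζ²) = 4.607 rad/s, so peak time T_p = π/ω_d = 0.682 s.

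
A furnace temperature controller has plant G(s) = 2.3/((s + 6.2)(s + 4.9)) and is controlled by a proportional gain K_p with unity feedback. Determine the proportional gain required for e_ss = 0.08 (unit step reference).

K_p = 152

Steady-state error for a unit step on this type-0 loop is 1/(1 + K_p·G(0)).
G(0) = 0.07571. Require 1/(1 + K_p·0.07571) = 0.08, so 1 + 0.07571·K_p = 12.5.
K_p = (12.5 − 1)/0.07571 = 152.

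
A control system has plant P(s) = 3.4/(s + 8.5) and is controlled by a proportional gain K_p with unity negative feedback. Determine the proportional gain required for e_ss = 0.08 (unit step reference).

The loop is type 0, so e_ss(step) = 1/(1 + K_pos) with K_pos = K_p·P(0).
P(0) = 0.4. Require 1/(1 + K_p·0.4) = 0.08, so 1 + 0.4·K_p = 12.5.
K_p = (12.5 − 1)/0.4 = 28.8.

K_p = 28.8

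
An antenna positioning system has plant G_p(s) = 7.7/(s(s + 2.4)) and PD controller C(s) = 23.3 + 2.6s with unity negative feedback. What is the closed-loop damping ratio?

ζ = 0.837

Forward path: (23.3 + 2.6s)·7.7/(s(s+2.4)). The closed-loop characteristic equation is s² + (2.4 + 7.7·2.6)s + 7.7·23.3 = 0.
That is s² + 22.42s + 179.4 = 0, so ω_n = 13.39 rad/s and ζ = 22.42/(2·13.39) = 0.8369.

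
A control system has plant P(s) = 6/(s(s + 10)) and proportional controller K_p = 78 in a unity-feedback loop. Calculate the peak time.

The closed-loop denominator s² + 10s + 468 gives ω_n = √468 = 21.63 and ζ = 10/(2ω_n) = 0.2311.
Damped frequency ω_d = ω_n√(1−ζ²) = 21.05 rad/s, so peak time T_p = π/ω_d = 0.149 s.

T_p = 0.149 s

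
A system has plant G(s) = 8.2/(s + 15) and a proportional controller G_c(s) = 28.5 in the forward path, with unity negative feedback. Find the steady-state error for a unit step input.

0.0603

The loop is type 0. Static position error constant K_pos = G_c(0)·G(0) = 28.5·0.5467 = 15.58.
Steady-state error to a unit step: e_ss = 1/(1+K_pos) = 1/16.58 = 0.0603.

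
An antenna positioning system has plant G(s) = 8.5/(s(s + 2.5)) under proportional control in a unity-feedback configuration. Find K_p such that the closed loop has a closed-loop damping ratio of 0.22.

Closed-loop characteristic equation: s² + 2.5s + K_p·8.5 = 0.
So ω_n = √(8.5K_p) and 2ζω_n = 2.5, giving ζ = 2.5/(2√(8.5K_p)).
Setting ζ = 0.22: √(8.5K_p) = 2.5/(2·0.22) = 5.682, so K_p = 32.28/8.5 = 3.8.

K_p = 3.8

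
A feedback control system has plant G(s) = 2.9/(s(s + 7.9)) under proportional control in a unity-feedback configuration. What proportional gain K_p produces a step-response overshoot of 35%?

From %OS = 100·exp(−πζ/√(1−ζ²)) = 35%, ζ = −ln(0.35)/√(π²+ln²(0.35)) = 0.3169.
Characteristic equation s² + 7.9s + 2.9K_p = 0 gives ζ = 7.9/(2√(2.9K_p)).
Setting ζ = 0.3169: √(2.9K_p) = 7.9/(2·0.3169) = 12.46, so K_p = 155.3/2.9 = 53.6.

K_p = 53.6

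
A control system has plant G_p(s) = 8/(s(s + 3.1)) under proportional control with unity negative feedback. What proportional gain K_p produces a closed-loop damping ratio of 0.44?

Closed-loop characteristic equation: s² + 3.1s + K_p·8 = 0.
So ω_n = √(8K_p) and 2ζω_n = 3.1, giving ζ = 3.1/(2√(8K_p)).
Setting ζ = 0.44: √(8K_p) = 3.1/(2·0.44) = 3.523, so K_p = 12.41/8 = 1.55.

K_p = 1.55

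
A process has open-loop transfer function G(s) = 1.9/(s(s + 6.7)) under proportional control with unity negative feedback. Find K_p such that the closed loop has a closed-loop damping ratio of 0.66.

Closed-loop characteristic equation: s² + 6.7s + K_p·1.9 = 0.
So ω_n = √(1.9K_p) and 2ζω_n = 6.7, giving ζ = 6.7/(2√(1.9K_p)).
Setting ζ = 0.66: √(1.9K_p) = 6.7/(2·0.66) = 5.076, so K_p = 25.76/1.9 = 13.6.

K_p = 13.6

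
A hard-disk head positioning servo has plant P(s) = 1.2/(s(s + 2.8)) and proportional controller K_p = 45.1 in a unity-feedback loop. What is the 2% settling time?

From 1 + K_pP(s) = 0: s² + 2.8s + 54.12 = 0 ⇒ ω_n = 7.357, ζ = 0.1903.
2% settling time T_s ≈ 4/(ζω_n) = 4/1.4 = 2.86 s.

T_s ≈ 2.86 s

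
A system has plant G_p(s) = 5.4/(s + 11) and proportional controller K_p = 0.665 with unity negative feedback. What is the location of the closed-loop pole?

Closed-loop transfer function: T(s) = K_p·G_p(s)/(1 + K_p·G_p(s)) = 3.591/(s + 11 + 3.591) = 3.591/(s + 14.59).
The closed-loop pole is at s = −14.59.

s = -14.59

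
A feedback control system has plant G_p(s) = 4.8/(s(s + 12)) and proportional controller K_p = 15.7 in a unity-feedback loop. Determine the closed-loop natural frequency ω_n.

The closed-loop denominator is s(s+12) + 15.7·4.8 = s² + 12s + 75.36.
So ω_n² = 75.36 ⇒ ω_n = 8.681 rad/s, and ζ = 12/(2ω_n) = 0.691.

ω_n = 8.68 rad/s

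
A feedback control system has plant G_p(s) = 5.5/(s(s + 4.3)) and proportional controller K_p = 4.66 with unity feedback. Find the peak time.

T_p = 0.685 s

The closed-loop denominator s² + 4.3s + 25.63 gives ω_n = √25.63 = 5.063 and ζ = 4.3/(2ω_n) = 0.4247.
Damped frequency ω_d = ω_n√(1−ζ²) = 4.583 rad/s, so peak time T_p = π/ω_d = 0.685 s.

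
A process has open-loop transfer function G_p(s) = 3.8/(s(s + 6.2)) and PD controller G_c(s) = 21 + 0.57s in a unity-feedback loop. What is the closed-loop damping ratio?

ζ = 0.468

Forward path: (21 + 0.57s)·3.8/(s(s+6.2)). The closed-loop characteristic equation is s² + (6.2 + 3.8·0.57)s + 3.8·21 = 0.
That is s² + 8.366s + 79.8 = 0, so ω_n = 8.933 rad/s and ζ = 8.366/(2·8.933) = 0.4683.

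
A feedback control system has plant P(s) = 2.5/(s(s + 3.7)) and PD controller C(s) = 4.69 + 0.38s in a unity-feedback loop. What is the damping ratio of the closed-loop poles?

Forward path: (4.69 + 0.38s)·2.5/(s(s+3.7)). The closed-loop characteristic equation is s² + (3.7 + 2.5·0.38)s + 2.5·4.69 = 0.
That is s² + 4.65s + 11.73 = 0, so ω_n = 3.424 rad/s and ζ = 4.65/(2·3.424) = 0.679.

ζ = 0.679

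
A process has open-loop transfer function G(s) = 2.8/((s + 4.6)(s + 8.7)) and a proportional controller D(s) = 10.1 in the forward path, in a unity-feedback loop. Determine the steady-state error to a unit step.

The loop is type 0. Static position error constant K_pos = D(0)·G(0) = 10.1·0.06997 = 0.7066.
Steady-state error to a unit step: e_ss = 1/(1+K_pos) = 1/1.707 = 0.586.

0.586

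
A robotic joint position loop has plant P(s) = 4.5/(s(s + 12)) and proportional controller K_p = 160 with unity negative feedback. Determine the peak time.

Closed-loop characteristic equation: s² + 12s + 720 = 0, so ω_n = 26.83 rad/s and ζ = 12/(2·26.83) = 0.2236.
Damped frequency ω_d = ω_n√(1−ζ²) = 26.15 rad/s, so peak time T_p = π/ω_d = 0.12 s.

T_p = 0.12 s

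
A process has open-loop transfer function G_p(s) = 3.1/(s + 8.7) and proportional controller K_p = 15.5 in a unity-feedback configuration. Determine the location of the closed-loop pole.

s = -56.75

Closed-loop transfer function: T(s) = K_p·G_p(s)/(1 + K_p·G_p(s)) = 48.05/(s + 8.7 + 48.05) = 48.05/(s + 56.75).
The closed-loop pole is at s = −56.75.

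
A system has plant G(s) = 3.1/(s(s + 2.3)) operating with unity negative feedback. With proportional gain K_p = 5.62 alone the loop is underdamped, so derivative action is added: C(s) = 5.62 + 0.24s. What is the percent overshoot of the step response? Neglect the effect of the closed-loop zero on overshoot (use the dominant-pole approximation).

Forward path: (5.62 + 0.24s)·3.1/(s(s+2.3)). The closed-loop characteristic equation is s² + (2.3 + 3.1·0.24)s + 3.1·5.62 = 0.
That is s² + 3.044s + 17.42 = 0, so ω_n = 4.174 rad/s and ζ = 3.044/(2·4.174) = 0.3646.
%OS = 100·exp(−πζ/√(1−ζ²)) = 29.2%.

29.2%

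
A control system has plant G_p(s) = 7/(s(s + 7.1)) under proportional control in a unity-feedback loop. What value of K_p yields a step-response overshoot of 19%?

From %OS = 100·exp(−πζ/√(1−ζ²)) = 19%, ζ = −ln(0.19)/√(π²+ln²(0.19)) = 0.4673.
Characteristic equation s² + 7.1s + 7K_p = 0 gives ζ = 7.1/(2√(7K_p)).
Setting ζ = 0.4673: √(7K_p) = 7.1/(2·0.4673) = 7.596, so K_p = 57.7/7 = 8.24.

K_p = 8.24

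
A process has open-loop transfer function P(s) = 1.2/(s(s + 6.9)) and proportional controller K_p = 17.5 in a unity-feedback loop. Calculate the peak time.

T_p = 1.04 s

Closed-loop characteristic equation: s² + 6.9s + 21 = 0, so ω_n = 4.583 rad/s and ζ = 6.9/(2·4.583) = 0.7529.
Damped frequency ω_d = ω_n√(1−ζ²) = 3.016 rad/s, so peak time T_p = π/ω_d = 1.04 s.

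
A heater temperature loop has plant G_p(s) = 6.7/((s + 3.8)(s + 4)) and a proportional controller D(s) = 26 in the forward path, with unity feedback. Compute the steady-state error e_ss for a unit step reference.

0.0803

The loop is type 0. Static position error constant K_pos = D(0)·G_p(0) = 26·0.4408 = 11.46.
Steady-state error to a unit step: e_ss = 1/(1+K_pos) = 1/12.46 = 0.0803.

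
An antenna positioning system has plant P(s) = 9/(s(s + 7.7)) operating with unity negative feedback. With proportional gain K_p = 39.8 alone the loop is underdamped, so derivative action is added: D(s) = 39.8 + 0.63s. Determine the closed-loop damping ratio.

Forward path: (39.8 + 0.63s)·9/(s(s+7.7)). The closed-loop characteristic equation is s² + (7.7 + 9·0.63)s + 9·39.8 = 0.
That is s² + 13.37s + 358.2 = 0, so ω_n = 18.93 rad/s and ζ = 13.37/(2·18.93) = 0.3532.

ζ = 0.353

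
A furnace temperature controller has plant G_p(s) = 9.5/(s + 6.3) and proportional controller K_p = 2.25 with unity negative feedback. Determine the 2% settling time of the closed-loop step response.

T_s ≈ 0.145 s

Closed-loop transfer function: T(s) = K_p·G_p(s)/(1 + K_p·G_p(s)) = 21.38/(s + 6.3 + 21.38) = 21.38/(s + 27.68).
Time constant τ = 1/27.68 = 0.03613 s, so the 2% settling time is about 4τ = 0.145 s.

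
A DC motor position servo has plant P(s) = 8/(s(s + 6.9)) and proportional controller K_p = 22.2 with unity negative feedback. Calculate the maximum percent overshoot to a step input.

The closed-loop denominator s² + 6.9s + 177.6 gives ω_n = √177.6 = 13.33 and ζ = 6.9/(2ω_n) = 0.2589.
%OS = 100·exp(−πζ/√(1−ζ²)) = 100·exp(−π·0.2589/√0.933) = 43.1%.

43.1%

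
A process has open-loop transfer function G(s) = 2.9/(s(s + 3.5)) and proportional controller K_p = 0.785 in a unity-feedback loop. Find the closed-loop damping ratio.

ζ = 1.16

The closed-loop denominator is s(s+3.5) + 0.785·2.9 = s² + 3.5s + 2.276.
So ω_n² = 2.276 ⇒ ω_n = 1.509 rad/s, and ζ = 3.5/(2ω_n) = 1.16.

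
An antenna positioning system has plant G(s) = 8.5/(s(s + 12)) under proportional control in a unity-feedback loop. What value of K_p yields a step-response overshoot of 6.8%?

From %OS = 100·exp(−πζ/√(1−ζ²)) = 6.8%, ζ = −ln(0.068)/√(π²+ln²(0.068)) = 0.6502.
Characteristic equation s² + 12s + 8.5K_p = 0 gives ζ = 12/(2√(8.5K_p)).
Setting ζ = 0.6502: √(8.5K_p) = 12/(2·0.6502) = 9.229, so K_p = 85.17/8.5 = 10.

K_p = 10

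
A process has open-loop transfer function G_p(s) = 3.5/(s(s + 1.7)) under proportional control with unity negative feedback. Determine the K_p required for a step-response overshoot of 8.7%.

K_p = 0.548

From %OS = 100·exp(−πζ/√(1−ζ²)) = 8.7%, ζ = −ln(0.087)/√(π²+ln²(0.087)) = 0.6137.
Characteristic equation s² + 1.7s + 3.5K_p = 0 gives ζ = 1.7/(2√(3.5K_p)).
Setting ζ = 0.6137: √(3.5K_p) = 1.7/(2·0.6137) = 1.385, so K_p = 1.918/3.5 = 0.548.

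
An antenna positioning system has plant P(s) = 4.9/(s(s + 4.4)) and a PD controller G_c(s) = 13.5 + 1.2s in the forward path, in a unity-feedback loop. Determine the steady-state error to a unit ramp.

0.0665

The loop has one pole at the origin (type 1). Velocity error constant K_v = lim_{s→0} s·G_c(s)P(s) = 13.5·4.9/4.4 = 15.03.
Steady-state error to a unit ramp: e_ss = 1/K_v = 0.0665.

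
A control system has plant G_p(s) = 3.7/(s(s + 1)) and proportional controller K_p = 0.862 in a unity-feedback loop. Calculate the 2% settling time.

From 1 + K_pG_p(s) = 0: s² + 1s + 3.189 = 0 ⇒ ω_n = 1.786, ζ = 0.28.
2% settling time T_s ≈ 4/(ζω_n) = 4/0.5 = 8 s.

T_s ≈ 8 s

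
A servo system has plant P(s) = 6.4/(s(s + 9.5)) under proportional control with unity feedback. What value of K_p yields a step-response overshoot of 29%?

From %OS = 100·exp(−πζ/√(1−ζ²)) = 29%, ζ = −ln(0.29)/√(π²+ln²(0.29)) = 0.3666.
Characteristic equation s² + 9.5s + 6.4K_p = 0 gives ζ = 9.5/(2√(6.4K_p)).
Setting ζ = 0.3666: √(6.4K_p) = 9.5/(2·0.3666) = 12.96, so K_p = 167.9/6.4 = 26.2.

K_p = 26.2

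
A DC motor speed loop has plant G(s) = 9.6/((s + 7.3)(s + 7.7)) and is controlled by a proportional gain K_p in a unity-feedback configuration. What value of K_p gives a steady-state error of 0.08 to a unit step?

For a type-0 loop with proportional control, e_ss = 1/(1 + K_p·G(0)).
G(0) = 0.1708. Require 1/(1 + K_p·0.1708) = 0.08, so 1 + 0.1708·K_p = 12.5.
K_p = (12.5 − 1)/0.1708 = 67.3.

K_p = 67.3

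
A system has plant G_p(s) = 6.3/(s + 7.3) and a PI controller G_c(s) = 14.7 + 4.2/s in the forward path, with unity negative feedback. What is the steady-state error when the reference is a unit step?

0

The open loop G_c(s)G_p(s) has a pole at the origin (type 1), so the static position error constant is infinite and e_ss = 1/(1+∞) = 0.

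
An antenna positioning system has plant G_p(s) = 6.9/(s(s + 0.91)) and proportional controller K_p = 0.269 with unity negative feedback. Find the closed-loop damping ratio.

With unity feedback the closed-loop characteristic equation is s² + 0.91s + 0.269·6.9 = s² + 0.91s + 1.856 = 0.
Matching s² + 2ζω_n s + ω_n²: ω_n = √1.856 = 1.362 rad/s and 2ζω_n = 0.91, so ζ = 0.91/(2·1.362) = 0.334.

ζ = 0.334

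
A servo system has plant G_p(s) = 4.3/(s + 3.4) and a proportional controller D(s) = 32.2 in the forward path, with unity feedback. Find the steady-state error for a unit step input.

The loop is type 0. Static position error constant K_pos = D(0)·G_p(0) = 32.2·1.265 = 40.72.
Steady-state error to a unit step: e_ss = 1/(1+K_pos) = 1/41.72 = 0.024.

0.024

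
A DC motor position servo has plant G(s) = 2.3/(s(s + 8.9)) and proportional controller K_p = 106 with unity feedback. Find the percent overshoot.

The closed-loop denominator s² + 8.9s + 243.8 gives ω_n = √243.8 = 15.61 and ζ = 8.9/(2ω_n) = 0.285.
%OS = 100·exp(−πζ/√(1−ζ²)) = 100·exp(−π·0.285/√0.9188) = 39.3%.

39.3%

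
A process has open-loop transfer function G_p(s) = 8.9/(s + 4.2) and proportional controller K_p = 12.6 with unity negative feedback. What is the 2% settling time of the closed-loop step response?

T_s ≈ 0.0344 s

Closed-loop transfer function: T(s) = K_p·G_p(s)/(1 + K_p·G_p(s)) = 112.1/(s + 4.2 + 112.1) = 112.1/(s + 116.3).
Time constant τ = 1/116.3 = 0.008595 s, so the 2% settling time is about 4τ = 0.0344 s.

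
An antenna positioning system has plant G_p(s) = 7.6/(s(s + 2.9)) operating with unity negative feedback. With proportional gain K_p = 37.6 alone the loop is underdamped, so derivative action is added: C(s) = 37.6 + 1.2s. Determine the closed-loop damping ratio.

ζ = 0.356

Forward path: (37.6 + 1.2s)·7.6/(s(s+2.9)). The closed-loop characteristic equation is s² + (2.9 + 7.6·1.2)s + 7.6·37.6 = 0.
That is s² + 12.02s + 285.8 = 0, so ω_n = 16.9 rad/s and ζ = 12.02/(2·16.9) = 0.3555.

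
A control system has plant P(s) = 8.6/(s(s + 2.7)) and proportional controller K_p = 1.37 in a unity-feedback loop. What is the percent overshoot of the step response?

From 1 + K_pP(s) = 0: s² + 2.7s + 11.78 = 0 ⇒ ω_n = 3.432, ζ = 0.3933.
%OS = 100·exp(−πζ/√(1−ζ²)) = 100·exp(−π·0.3933/√0.8453) = 26.1%.

26.1%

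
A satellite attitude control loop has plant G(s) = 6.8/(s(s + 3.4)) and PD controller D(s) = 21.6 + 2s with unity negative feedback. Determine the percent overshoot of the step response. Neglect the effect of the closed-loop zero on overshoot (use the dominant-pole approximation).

Forward path: (21.6 + 2s)·6.8/(s(s+3.4)). The closed-loop characteristic equation is s² + (3.4 + 6.8·2)s + 6.8·21.6 = 0.
That is s² + 17s + 146.9 = 0, so ω_n = 12.12 rad/s and ζ = 17/(2·12.12) = 0.7014.
%OS = 100·exp(−πζ/√(1−ζ²)) = 4.55%.

4.55%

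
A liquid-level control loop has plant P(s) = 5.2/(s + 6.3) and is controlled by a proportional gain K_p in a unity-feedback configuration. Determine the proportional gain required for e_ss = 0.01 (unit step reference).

K_p = 120

The loop is type 0, so e_ss(step) = 1/(1 + K_pos) with K_pos = K_p·P(0).
P(0) = 0.8254. Require 1/(1 + K_p·0.8254) = 0.01, so 1 + 0.8254·K_p = 100.
K_p = (100 − 1)/0.8254 = 120.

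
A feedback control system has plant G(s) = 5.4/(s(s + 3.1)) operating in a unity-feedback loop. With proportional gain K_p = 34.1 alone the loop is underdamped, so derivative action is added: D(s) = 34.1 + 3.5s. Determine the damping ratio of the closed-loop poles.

ζ = 0.811

Forward path: (34.1 + 3.5s)·5.4/(s(s+3.1)). The closed-loop characteristic equation is s² + (3.1 + 5.4·3.5)s + 5.4·34.1 = 0.
That is s² + 22s + 184.1 = 0, so ω_n = 13.57 rad/s and ζ = 22/(2·13.57) = 0.8106.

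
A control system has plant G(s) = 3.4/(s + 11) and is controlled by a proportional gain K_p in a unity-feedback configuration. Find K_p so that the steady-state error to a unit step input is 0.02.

For a type-0 loop with proportional control, e_ss = 1/(1 + K_p·G(0)).
G(0) = 0.3091. Require 1/(1 + K_p·0.3091) = 0.02, so 1 + 0.3091·K_p = 50.
K_p = (50 − 1)/0.3091 = 159.

K_p = 159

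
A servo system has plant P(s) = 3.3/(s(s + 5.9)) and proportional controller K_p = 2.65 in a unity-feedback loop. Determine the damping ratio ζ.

ζ = 0.998

The closed-loop denominator is s(s+5.9) + 2.65·3.3 = s² + 5.9s + 8.745.
Matching s² + 2ζω_n s + ω_n²: ω_n = √8.745 = 2.957 rad/s and 2ζω_n = 5.9, so ζ = 5.9/(2·2.957) = 0.998.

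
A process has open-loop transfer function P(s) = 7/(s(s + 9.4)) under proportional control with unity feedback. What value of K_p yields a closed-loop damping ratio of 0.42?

K_p = 17.9

Closed-loop characteristic equation: s² + 9.4s + K_p·7 = 0.
So ω_n = √(7K_p) and 2ζω_n = 9.4, giving ζ = 9.4/(2√(7K_p)).
Setting ζ = 0.42: √(7K_p) = 9.4/(2·0.42) = 11.19, so K_p = 125.2/7 = 17.9.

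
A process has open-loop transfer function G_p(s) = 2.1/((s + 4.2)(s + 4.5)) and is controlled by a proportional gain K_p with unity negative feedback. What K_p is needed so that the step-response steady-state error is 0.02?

K_p = 441

The loop is type 0, so e_ss(step) = 1/(1 + K_pos) with K_pos = K_p·G_p(0).
G_p(0) = 0.1111. Require 1/(1 + K_p·0.1111) = 0.02, so 1 + 0.1111·K_p = 50.
K_p = (50 − 1)/0.1111 = 441.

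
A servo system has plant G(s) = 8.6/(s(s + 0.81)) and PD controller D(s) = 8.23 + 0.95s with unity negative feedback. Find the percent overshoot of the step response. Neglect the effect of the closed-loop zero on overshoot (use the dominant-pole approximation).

Forward path: (8.23 + 0.95s)·8.6/(s(s+0.81)). The closed-loop characteristic equation is s² + (0.81 + 8.6·0.95)s + 8.6·8.23 = 0.
That is s² + 8.98s + 70.78 = 0, so ω_n = 8.413 rad/s and ζ = 8.98/(2·8.413) = 0.5337.
%OS = 100·exp(−πζ/√(1−ζ²)) = 13.8%.

13.8%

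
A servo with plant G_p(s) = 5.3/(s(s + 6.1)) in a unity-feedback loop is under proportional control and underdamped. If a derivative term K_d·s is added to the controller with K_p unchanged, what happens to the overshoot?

With PD the characteristic equation becomes s² + (a + K·K_d)s + K·K_p = 0; the damping term grows, ζ rises, overshoot falls.

decrease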